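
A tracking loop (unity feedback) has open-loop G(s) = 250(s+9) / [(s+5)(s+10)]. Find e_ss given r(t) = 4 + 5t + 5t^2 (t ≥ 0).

G(s) has no factors of s in the denominator, so the system is type 0. By superposition:
  • 4: e_ss = 4/(1+K_p) with K_p=45 → 2/23.
  • 5t: a type-0 system cannot track it, e_ss → ∞.
  • 5t^2: a type-0 system cannot track it, e_ss → ∞.
The unbounded component dominates.

infinity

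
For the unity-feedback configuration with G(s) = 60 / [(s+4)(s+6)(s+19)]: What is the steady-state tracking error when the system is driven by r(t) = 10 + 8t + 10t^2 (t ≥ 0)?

G(s) has no factors of s in the denominator, so the system is type 0. By superposition:
  • 10: e_ss = 10/(1+K_p) with K_p=5/38 → 380/43.
  • 8t: a type-0 system cannot track it, e_ss → ∞.
  • 10t^2: a type-0 system cannot track it, e_ss → ∞.
The unbounded component dominates.

infinity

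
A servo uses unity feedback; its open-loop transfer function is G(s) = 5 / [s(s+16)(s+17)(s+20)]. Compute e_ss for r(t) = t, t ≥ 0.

1088

The open loop has one pole at the origin → type 1 system.
K_v = lim_{s→0} s·G(s) = 5 / (16·17·20) = 1/1088.
e_ss = 1/K_v = 1/(1/1088) = 1088.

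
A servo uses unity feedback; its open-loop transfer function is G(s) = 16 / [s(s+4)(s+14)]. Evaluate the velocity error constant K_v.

2/7

G(s) has one factor of s in the denominator, so the system is type 1.
K_v = lim_{s→0} s·G(s) = 16 / (4·14) = 2/7.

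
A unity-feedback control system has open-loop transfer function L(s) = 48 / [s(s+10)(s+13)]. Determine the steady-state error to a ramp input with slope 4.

L(s) has one factor of s in the denominator, so the system is type 1.
K_v = lim_{s→0} s·L(s) = 48 / (10·13) = 24/65.
e_ss = 4/K_v = 4/(24/65) = 65/6.

65/6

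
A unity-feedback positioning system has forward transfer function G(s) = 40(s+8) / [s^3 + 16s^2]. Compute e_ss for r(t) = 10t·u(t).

0

The denominator has no term below 16s^2 — 2 poles at s=0, type 2.
A type-2 system has K_v = ∞, so it tracks a ramp input with zero steady-state error.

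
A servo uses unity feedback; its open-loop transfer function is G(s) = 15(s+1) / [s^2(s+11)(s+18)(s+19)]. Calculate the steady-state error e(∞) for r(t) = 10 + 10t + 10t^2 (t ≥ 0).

The open loop has two poles at the origin → type 2 system. By superposition:
  • 10: tracked with zero error.
  • 10t: tracked with zero error.
  • 10t^2: e_ss = 20/K_a with K_a=5/1254 → 5016.
Total e_ss = 5016.

5016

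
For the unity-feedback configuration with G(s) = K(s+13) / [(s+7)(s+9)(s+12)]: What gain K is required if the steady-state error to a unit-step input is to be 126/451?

G(s) has no factors of s in the denominator, so the system is type 0.
K_p = lim_{s→0} G(s) = K·13 / (7·9·12) = (13/756)·K.
e_ss = 1/(1 + K_p) = 126/451 ⇒ 1 + (13/756)·K = 451/126 ⇒ K = 150.

150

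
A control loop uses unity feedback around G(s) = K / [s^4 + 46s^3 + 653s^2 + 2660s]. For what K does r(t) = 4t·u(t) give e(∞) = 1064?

The denominator has no term below 2660s — 1 pole at s=0, type 1.
K_v = lim_{s→0} s·G(s) = K / 2660 = (1/2660)·K.
e_ss = 4/K_v = 1064 ⇒ K_v = 1/266 ⇒ K = (1/266)/(1/2660) = 10.

10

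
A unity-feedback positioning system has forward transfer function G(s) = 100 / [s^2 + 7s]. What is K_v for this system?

100/7

The denominator has no term below 7s — 1 pole at s=0, type 1.
K_v = lim_{s→0} s·G(s) = 100 / 7 = 100/7.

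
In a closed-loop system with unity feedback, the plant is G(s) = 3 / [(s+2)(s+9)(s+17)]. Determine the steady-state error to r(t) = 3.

306/103

G(s) has no factors of s in the denominator, so the system is type 0.
K_p = lim_{s→0} G(s) = 3 / (2·9·17) = 1/102.
e_ss = 3/(1 + K_p) = 3/(103/102) = 306/103.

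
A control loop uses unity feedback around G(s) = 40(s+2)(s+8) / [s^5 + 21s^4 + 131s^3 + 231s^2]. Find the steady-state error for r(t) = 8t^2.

Factoring s^2 from the denominator leaves a polynomial with constant term 231, so the system is type 2.
K_a = lim_{s→0} s^2·G(s) = 40·2·8 / 231 = 640/231.
r(t) = 8t^2 gives R(s) = 16/s^3.
e_ss = 16/K_a = 16/(640/231) = 5.775.

5.775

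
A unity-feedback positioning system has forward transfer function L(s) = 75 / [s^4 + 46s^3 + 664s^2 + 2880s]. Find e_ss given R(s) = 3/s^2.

115.2

The denominator has no term below 2880s — 1 pole at s=0, type 1.
K_v = lim_{s→0} s·L(s) = 75 / 2880 = 5/192.
e_ss = 3/K_v = 3/(5/192) = 115.2.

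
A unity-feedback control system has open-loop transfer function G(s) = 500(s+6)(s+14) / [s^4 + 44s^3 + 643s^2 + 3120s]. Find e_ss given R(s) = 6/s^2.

78/175

Lowest-order denominator term is 3120s, so the open loop has 1 pole at the origin → type 1 system.
K_v = lim_{s→0} s·G(s) = 500·6·14 / 3120 = 175/13.
e_ss = 6/K_v = 6/(175/13) = 78/175.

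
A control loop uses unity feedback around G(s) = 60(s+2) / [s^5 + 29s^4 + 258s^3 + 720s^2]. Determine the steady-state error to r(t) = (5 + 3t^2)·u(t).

36

Factoring s^2 from the denominator leaves a polynomial with constant term 720, so the system is type 2. By superposition:
  • 5: tracked with zero error.
  • 3t^2: e_ss = 6/K_a with K_a=1/6 → 36.
Total e_ss = 36.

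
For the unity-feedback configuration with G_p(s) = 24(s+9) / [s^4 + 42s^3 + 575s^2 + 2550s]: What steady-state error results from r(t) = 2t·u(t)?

Lowest-order denominator term is 2550s, so the open loop has 1 pole at the origin → type 1 system.
K_v = lim_{s→0} s·G_p(s) = 24·9 / 2550 = 36/425.
e_ss = 2/K_v = 2/(36/425) = 425/18.

425/18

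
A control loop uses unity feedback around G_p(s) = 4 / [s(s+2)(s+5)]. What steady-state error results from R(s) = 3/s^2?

7.5

One free integrator in G_p(s): this is a type 1 system.
K_v = lim_{s→0} s·G_p(s) = 4 / (2·5) = 0.4.
e_ss = 3/K_v = 3/0.4 = 7.5.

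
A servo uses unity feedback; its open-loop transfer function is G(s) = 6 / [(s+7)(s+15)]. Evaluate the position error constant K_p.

2/35

G(s) has no factors of s in the denominator, so the system is type 0.
K_p = lim_{s→0} G(s) = 6 / (7·15) = 2/35.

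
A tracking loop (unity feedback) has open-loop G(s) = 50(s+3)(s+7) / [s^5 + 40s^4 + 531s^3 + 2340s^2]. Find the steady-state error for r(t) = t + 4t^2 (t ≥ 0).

Lowest-order denominator term is 2340s^2, so the open loop has 2 poles at the origin → type 2 system. Treating each term separately:
  • t: tracked with zero error.
  • 4t^2: e_ss = 8/K_a with K_a=35/78 → 624/35.
Total e_ss = 624/35.

624/35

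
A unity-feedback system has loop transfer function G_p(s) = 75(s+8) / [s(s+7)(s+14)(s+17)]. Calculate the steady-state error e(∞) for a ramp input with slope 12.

System type = 1 (one pole at s=0).
K_v = lim_{s→0} s·G_p(s) = 75·8 / (7·14·17) = 300/833.
e_ss = 12/K_v = 12/(300/833) = 33.32.

33.32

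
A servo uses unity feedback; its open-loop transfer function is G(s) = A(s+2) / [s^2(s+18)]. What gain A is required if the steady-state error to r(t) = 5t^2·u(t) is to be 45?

2

G(s) has two factors of s in the denominator, so the system is type 2.
K_a = lim_{s→0} s^2·G(s) = A·2 / (18) = (1/9)·A.
e_ss = 10/K_a = 45 ⇒ K_a = 2/9 ⇒ A = (2/9)/(1/9) = 2.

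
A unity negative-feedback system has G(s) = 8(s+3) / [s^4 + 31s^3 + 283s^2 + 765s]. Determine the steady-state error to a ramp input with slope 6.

191.25

Lowest-order denominator term is 765s, so the open loop has 1 pole at the origin → type 1 system.
K_v = lim_{s→0} s·G(s) = 8·3 / 765 = 8/255.
e_ss = 6/K_v = 6/(8/255) = 191.25.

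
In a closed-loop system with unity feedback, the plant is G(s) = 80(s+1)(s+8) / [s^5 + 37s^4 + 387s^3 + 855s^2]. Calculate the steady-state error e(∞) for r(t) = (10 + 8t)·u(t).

0

The denominator has no term below 855s^2 — 2 poles at s=0, type 2. By superposition:
  • 10: tracked with zero error.
  • 8t: tracked with zero error.
Total e_ss = 0.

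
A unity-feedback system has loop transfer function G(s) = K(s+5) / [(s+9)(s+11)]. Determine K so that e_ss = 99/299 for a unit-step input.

System type = 0 (no poles at s=0).
K_p = lim_{s→0} G(s) = K·5 / (9·11) = (5/99)·K.
e_ss = 1/(1 + K_p) = 99/299 ⇒ 1 + (5/99)·K = 299/99 ⇒ K = 40.

40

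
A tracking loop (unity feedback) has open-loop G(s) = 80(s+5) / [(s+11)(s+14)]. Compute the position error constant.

No free integrators in G(s): this is a type 0 system.
K_p = lim_{s→0} G(s) = 80·5 / (11·14) = 200/77.

200/77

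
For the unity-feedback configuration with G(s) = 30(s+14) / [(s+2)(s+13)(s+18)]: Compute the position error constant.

No free integrators in G(s): this is a type 0 system.
K_p = lim_{s→0} G(s) = 30·14 / (2·13·18) = 35/39.

35/39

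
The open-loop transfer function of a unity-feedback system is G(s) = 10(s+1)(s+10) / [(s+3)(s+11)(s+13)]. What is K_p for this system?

100/429

No free integrators in G(s): this is a type 0 system.
K_p = lim_{s→0} G(s) = 10·1·10 / (3·11·13) = 100/429.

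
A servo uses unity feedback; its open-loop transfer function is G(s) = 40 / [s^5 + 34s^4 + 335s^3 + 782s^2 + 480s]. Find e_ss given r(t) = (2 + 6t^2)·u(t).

infinity

The denominator has no term below 480s — 1 pole at s=0, type 1. Treating each term separately:
  • 2: tracked with zero error.
  • 6t^2: a type-1 system cannot track it, e_ss → ∞.
The unbounded component dominates.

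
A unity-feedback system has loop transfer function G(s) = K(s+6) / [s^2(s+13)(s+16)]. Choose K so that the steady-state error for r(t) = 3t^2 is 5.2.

40

G(s) has two factors of s in the denominator, so the system is type 2.
K_a = lim_{s→0} s^2·G(s) = K·6 / (13·16) = (3/104)·K.
e_ss = 6/K_a = 5.2 ⇒ K_a = 15/13 ⇒ K = (15/13)/(3/104) = 40.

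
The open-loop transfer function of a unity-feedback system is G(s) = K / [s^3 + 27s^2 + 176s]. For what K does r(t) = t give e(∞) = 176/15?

Lowest-order denominator term is 176s, so the open loop has 1 pole at the origin → type 1 system.
K_v = lim_{s→0} s·G(s) = K / 176 = (1/176)·K.
e_ss = 1/K_v = 176/15 ⇒ K_v = 15/176 ⇒ K = (15/176)/(1/176) = 15.

15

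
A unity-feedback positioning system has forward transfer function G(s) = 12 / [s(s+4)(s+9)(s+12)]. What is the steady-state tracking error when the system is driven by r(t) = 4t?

144

System type = 1 (one pole at s=0).
K_v = lim_{s→0} s·G(s) = 12 / (4·9·12) = 1/36.
e_ss = 4/K_v = 4/(1/36) = 144.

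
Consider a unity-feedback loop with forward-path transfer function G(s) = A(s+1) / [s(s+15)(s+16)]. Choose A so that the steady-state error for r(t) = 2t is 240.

2

G(s) has one factor of s in the denominator, so the system is type 1.
K_v = lim_{s→0} s·G(s) = A·1 / (15·16) = (1/240)·A.
e_ss = 2/K_v = 240 ⇒ K_v = 1/120 ⇒ A = (1/120)/(1/240) = 2.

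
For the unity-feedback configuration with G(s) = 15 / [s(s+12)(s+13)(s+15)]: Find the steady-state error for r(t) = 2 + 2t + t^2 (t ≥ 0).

infinity

System type = 1 (one pole at s=0). Taking each input component in turn:
  • 2: tracked with zero error.
  • 2t: e_ss = 2/K_v with K_v=1/156 → 312.
  • t^2: a type-1 system cannot track it, e_ss → ∞.
The unbounded component dominates.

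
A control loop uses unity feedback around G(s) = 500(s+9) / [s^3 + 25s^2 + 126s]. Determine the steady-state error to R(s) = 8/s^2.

The denominator has no term below 126s — 1 pole at s=0, type 1.
K_v = lim_{s→0} s·G(s) = 500·9 / 126 = 250/7.
e_ss = 8/K_v = 8/(250/7) = 0.224.

0.224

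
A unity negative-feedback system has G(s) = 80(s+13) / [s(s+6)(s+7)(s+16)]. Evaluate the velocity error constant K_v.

65/42

G(s) has one factor of s in the denominator, so the system is type 1.
K_v = lim_{s→0} s·G(s) = 80·13 / (6·7·16) = 65/42.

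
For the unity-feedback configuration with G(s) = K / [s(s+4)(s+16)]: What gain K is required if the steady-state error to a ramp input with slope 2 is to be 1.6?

G(s) has one factor of s in the denominator, so the system is type 1.
K_v = lim_{s→0} s·G(s) = K / (4·16) = (1/64)·K.
e_ss = 2/K_v = 1.6 ⇒ K_v = 1.25 ⇒ K = 1.25/(1/64) = 80.

80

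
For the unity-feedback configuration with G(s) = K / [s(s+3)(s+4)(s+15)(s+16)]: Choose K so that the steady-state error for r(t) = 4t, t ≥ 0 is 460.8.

25

One free integrator in G(s): this is a type 1 system.
K_v = lim_{s→0} s·G(s) = K / (3·4·15·16) = (1/2880)·K.
e_ss = 4/K_v = 460.8 ⇒ K_v = 5/576 ⇒ K = (5/576)/(1/2880) = 25.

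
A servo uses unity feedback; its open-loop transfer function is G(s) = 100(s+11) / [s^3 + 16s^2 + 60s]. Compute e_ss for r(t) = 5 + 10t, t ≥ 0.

6/11

Lowest-order denominator term is 60s, so the open loop has 1 pole at the origin → type 1 system. Treating each term separately:
  • 5: tracked with zero error.
  • 10t: e_ss = 10/K_v with K_v=55/3 → 6/11.
Total e_ss = 6/11.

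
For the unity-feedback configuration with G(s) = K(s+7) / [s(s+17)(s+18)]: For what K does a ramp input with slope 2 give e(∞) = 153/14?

8

One free integrator in G(s): this is a type 1 system.
K_v = lim_{s→0} s·G(s) = K·7 / (17·18) = (7/306)·K.
e_ss = 2/K_v = 153/14 ⇒ K_v = 28/153 ⇒ K = (28/153)/(7/306) = 8.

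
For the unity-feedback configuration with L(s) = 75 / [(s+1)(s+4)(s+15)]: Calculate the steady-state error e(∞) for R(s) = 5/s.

The open loop has no poles at the origin → type 0 system.
K_p = lim_{s→0} L(s) = 75 / (1·4·15) = 1.25.
e_ss = 5/(1 + K_p) = 5/2.25 = 20/9.

20/9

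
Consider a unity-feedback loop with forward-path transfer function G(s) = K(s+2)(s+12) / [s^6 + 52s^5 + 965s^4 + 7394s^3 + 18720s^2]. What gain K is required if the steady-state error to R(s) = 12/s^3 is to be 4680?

The denominator has no term below 18720s^2 — 2 poles at s=0, type 2.
K_a = lim_{s→0} s^2·G(s) = K·2·12 / 18720 = (1/780)·K.
e_ss = 12/K_a = 4680 ⇒ K_a = 1/390 ⇒ K = (1/390)/(1/780) = 2.

2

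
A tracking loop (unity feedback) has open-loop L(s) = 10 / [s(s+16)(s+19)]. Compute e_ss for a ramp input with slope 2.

60.8

One free integrator in L(s): this is a type 1 system.
K_v = lim_{s→0} s·L(s) = 10 / (16·19) = 5/152.
e_ss = 2/K_v = 2/(5/152) = 60.8.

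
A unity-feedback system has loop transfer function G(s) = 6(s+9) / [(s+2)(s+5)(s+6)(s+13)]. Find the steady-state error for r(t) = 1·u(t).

130/139

No free integrators in G(s): this is a type 0 system.
K_p = lim_{s→0} G(s) = 6·9 / (2·5·6·13) = 9/130.
e_ss = 1/(1 + K_p) = 1/(139/130) = 130/139.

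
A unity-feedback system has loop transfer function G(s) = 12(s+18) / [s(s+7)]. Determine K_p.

K_p = lim_{s→0} G(s); with 1 pole at the origin the limit diverges, so K_p = ∞.

infinity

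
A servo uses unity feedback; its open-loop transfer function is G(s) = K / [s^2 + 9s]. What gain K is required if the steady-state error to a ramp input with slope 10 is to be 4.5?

20

The denominator has no term below 9s — 1 pole at s=0, type 1.
K_v = lim_{s→0} s·G(s) = K / 9 = (1/9)·K.
e_ss = 10/K_v = 4.5 ⇒ K_v = 20/9 ⇒ K = (20/9)/(1/9) = 20.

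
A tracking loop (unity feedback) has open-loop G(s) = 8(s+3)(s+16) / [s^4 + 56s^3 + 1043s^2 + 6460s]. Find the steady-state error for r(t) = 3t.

Lowest-order denominator term is 6460s, so the open loop has 1 pole at the origin → type 1 system.
K_v = lim_{s→0} s·G(s) = 8·3·16 / 6460 = 96/1615.
e_ss = 3/K_v = 3/(96/1615) = 1615/32.

1615/32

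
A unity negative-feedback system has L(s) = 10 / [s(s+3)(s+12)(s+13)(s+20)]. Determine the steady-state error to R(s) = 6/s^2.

5616

One free integrator in L(s): this is a type 1 system.
K_v = lim_{s→0} s·L(s) = 10 / (3·12·13·20) = 1/936.
e_ss = 6/K_v = 6/(1/936) = 5616.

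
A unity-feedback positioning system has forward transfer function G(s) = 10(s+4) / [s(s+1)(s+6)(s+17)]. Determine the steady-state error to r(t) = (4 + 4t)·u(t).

System type = 1 (one pole at s=0). Taking each input component in turn:
  • 4: tracked with zero error.
  • 4t: e_ss = 4/K_v with K_v=20/51 → 10.2.
Total e_ss = 10.2.

10.2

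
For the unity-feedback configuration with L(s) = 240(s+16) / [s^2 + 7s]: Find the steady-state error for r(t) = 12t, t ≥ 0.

Lowest-order denominator term is 7s, so the open loop has 1 pole at the origin → type 1 system.
K_v = lim_{s→0} s·L(s) = 240·16 / 7 = 3840/7.
e_ss = 12/K_v = 12/(3840/7) = 7/320.

7/320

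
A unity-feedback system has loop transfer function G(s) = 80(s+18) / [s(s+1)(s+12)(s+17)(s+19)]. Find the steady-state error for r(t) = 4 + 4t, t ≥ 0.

One free integrator in G(s): this is a type 1 system. Taking each input component in turn:
  • 4: tracked with zero error.
  • 4t: e_ss = 4/K_v with K_v=120/323 → 323/30.
Total e_ss = 323/30.

323/30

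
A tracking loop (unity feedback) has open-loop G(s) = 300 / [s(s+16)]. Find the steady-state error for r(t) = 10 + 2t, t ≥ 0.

The open loop has one pole at the origin → type 1 system. Taking each input component in turn:
  • 10: tracked with zero error.
  • 2t: e_ss = 2/K_v with K_v=18.75 → 8/75.
Total e_ss = 8/75.

8/75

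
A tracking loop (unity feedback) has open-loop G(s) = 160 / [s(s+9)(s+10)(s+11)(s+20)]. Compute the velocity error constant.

4/495

G(s) has one factor of s in the denominator, so the system is type 1.
K_v = lim_{s→0} s·G(s) = 160 / (9·10·11·20) = 4/495.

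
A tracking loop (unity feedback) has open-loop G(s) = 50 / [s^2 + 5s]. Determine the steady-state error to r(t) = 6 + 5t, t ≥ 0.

0.5

Factoring s from the denominator leaves a polynomial with constant term 5, so the system is type 1. Taking each input component in turn:
  • 6: tracked with zero error.
  • 5t: e_ss = 5/K_v with K_v=10 → 0.5.
Total e_ss = 0.5.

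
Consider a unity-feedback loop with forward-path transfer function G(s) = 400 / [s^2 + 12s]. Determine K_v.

Lowest-order denominator term is 12s, so the open loop has 1 pole at the origin → type 1 system.
K_v = lim_{s→0} s·G(s) = 400 / 12 = 100/3.

100/3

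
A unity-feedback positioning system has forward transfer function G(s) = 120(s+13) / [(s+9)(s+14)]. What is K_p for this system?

System type = 0 (no poles at s=0).
K_p = lim_{s→0} G(s) = 120·13 / (9·14) = 260/21.

260/21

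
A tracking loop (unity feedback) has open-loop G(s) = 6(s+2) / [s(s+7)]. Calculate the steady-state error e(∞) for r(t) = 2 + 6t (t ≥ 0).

G(s) has one factor of s in the denominator, so the system is type 1. By superposition:
  • 2: tracked with zero error.
  • 6t: e_ss = 6/K_v with K_v=12/7 → 3.5.
Total e_ss = 3.5.

3.5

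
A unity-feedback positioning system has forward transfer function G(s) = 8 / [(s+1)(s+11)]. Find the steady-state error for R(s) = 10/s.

110/19

G(s) has no factors of s in the denominator, so the system is type 0.
K_p = lim_{s→0} G(s) = 8 / (1·11) = 8/11.
e_ss = 10/(1 + K_p) = 10/(19/11) = 110/19.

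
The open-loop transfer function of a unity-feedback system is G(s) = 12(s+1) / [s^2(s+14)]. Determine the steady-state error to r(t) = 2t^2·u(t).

Two free integrators in G(s): this is a type 2 system.
K_a = lim_{s→0} s^2·G(s) = 12·1 / (14) = 6/7.
r(t) = 2t^2 gives R(s) = 4/s^3.
e_ss = 4/K_a = 4/(6/7) = 14/3.

14/3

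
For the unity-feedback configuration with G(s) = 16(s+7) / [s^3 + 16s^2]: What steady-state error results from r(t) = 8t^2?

Lowest-order denominator term is 16s^2, so the open loop has 2 poles at the origin → type 2 system.
K_a = lim_{s→0} s^2·G(s) = 16·7 / 16 = 7.
r(t) = 8t^2 gives R(s) = 16/s^3.
e_ss = 16/K_a = 16/7.

16/7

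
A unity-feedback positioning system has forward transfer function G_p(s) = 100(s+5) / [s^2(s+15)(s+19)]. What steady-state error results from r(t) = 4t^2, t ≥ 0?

Two free integrators in G_p(s): this is a type 2 system.
K_a = lim_{s→0} s^2·G_p(s) = 100·5 / (15·19) = 100/57.
r(t) = 4t^2 gives R(s) = 8/s^3.
e_ss = 8/K_a = 8/(100/57) = 4.56.

4.56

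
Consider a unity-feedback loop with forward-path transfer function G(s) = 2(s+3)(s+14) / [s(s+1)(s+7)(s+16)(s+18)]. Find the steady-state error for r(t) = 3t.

The open loop has one pole at the origin → type 1 system.
K_v = lim_{s→0} s·G(s) = 2·3·14 / (1·7·16·18) = 1/24.
e_ss = 3/K_v = 3/(1/24) = 72.

72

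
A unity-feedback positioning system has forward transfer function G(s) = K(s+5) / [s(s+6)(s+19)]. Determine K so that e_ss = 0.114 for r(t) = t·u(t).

System type = 1 (one pole at s=0).
K_v = lim_{s→0} s·G(s) = K·5 / (6·19) = (5/114)·K.
e_ss = 1/K_v = 0.114 ⇒ K_v = 500/57 ⇒ K = (500/57)/(5/114) = 200.

200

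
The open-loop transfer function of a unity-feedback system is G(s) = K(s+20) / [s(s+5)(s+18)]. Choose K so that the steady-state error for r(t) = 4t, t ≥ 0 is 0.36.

50

G(s) has one factor of s in the denominator, so the system is type 1.
K_v = lim_{s→0} s·G(s) = K·20 / (5·18) = (2/9)·K.
e_ss = 4/K_v = 0.36 ⇒ K_v = 100/9 ⇒ K = (100/9)/(2/9) = 50.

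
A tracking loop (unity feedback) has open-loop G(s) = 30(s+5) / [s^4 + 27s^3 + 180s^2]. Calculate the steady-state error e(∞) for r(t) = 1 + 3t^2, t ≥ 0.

7.2

Lowest-order denominator term is 180s^2, so the open loop has 2 poles at the origin → type 2 system. By superposition:
  • 1: tracked with zero error.
  • 3t^2: e_ss = 6/K_a with K_a=5/6 → 7.2.
Total e_ss = 7.2.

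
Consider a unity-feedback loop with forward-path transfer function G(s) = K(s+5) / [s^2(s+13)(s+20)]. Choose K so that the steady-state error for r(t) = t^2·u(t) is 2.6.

G(s) has two factors of s in the denominator, so the system is type 2.
K_a = lim_{s→0} s^2·G(s) = K·5 / (13·20) = (1/52)·K.
e_ss = 2/K_a = 2.6 ⇒ K_a = 10/13 ⇒ K = (10/13)/(1/52) = 40.

40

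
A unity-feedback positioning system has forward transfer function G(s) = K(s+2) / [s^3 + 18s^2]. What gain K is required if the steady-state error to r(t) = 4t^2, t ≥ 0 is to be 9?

Factoring s^2 from the denominator leaves a polynomial with constant term 18, so the system is type 2.
K_a = lim_{s→0} s^2·G(s) = K·2 / 18 = (1/9)·K.
e_ss = 8/K_a = 9 ⇒ K_a = 8/9 ⇒ K = (8/9)/(1/9) = 8.

8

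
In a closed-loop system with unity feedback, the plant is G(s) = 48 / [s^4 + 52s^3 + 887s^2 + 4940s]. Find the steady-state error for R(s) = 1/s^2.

1235/12

Lowest-order denominator term is 4940s, so the open loop has 1 pole at the origin → type 1 system.
K_v = lim_{s→0} s·G(s) = 48 / 4940 = 12/1235.
e_ss = 1/K_v = 1/(12/1235) = 1235/12.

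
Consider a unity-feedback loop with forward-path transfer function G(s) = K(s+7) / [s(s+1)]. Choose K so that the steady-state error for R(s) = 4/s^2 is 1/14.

8

System type = 1 (one pole at s=0).
K_v = lim_{s→0} s·G(s) = K·7 / (1) = 7·K.
e_ss = 4/K_v = 1/14 ⇒ K_v = 56 ⇒ K = 56/7 = 8.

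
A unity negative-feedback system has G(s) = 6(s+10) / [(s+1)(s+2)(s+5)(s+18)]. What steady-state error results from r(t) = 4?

3

System type = 0 (no poles at s=0).
K_p = lim_{s→0} G(s) = 6·10 / (1·2·5·18) = 1/3.
e_ss = 4/(1 + K_p) = 4/(4/3) = 3.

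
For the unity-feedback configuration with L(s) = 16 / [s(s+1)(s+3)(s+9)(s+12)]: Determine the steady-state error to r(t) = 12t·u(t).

243

The open loop has one pole at the origin → type 1 system.
K_v = lim_{s→0} s·L(s) = 16 / (1·3·9·12) = 4/81.
e_ss = 12/K_v = 12/(4/81) = 243.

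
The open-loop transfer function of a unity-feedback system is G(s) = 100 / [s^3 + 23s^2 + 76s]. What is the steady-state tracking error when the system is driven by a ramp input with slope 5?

3.8

Factoring s from the denominator leaves a polynomial with constant term 76, so the system is type 1.
K_v = lim_{s→0} s·G(s) = 100 / 76 = 25/19.
e_ss = 5/K_v = 5/(25/19) = 3.8.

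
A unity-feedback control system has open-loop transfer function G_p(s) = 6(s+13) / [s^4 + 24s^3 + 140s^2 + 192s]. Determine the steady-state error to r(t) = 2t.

64/13

Lowest-order denominator term is 192s, so the open loop has 1 pole at the origin → type 1 system.
K_v = lim_{s→0} s·G_p(s) = 6·13 / 192 = 13/32.
e_ss = 2/K_v = 2/(13/32) = 64/13.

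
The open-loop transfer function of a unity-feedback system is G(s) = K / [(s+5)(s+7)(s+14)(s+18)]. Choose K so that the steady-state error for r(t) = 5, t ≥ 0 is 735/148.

60

No free integrators in G(s): this is a type 0 system.
K_p = lim_{s→0} G(s) = K / (5·7·14·18) = (1/8820)·K.
e_ss = 5/(1 + K_p) = 735/148 ⇒ 1 + (1/8820)·K = 148/147 ⇒ K = 60.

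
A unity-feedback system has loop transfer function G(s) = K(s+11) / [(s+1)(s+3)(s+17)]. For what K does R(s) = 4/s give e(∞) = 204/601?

System type = 0 (no poles at s=0).
K_p = lim_{s→0} G(s) = K·11 / (1·3·17) = (11/51)·K.
e_ss = 4/(1 + K_p) = 204/601 ⇒ 1 + (11/51)·K = 601/51 ⇒ K = 50.

50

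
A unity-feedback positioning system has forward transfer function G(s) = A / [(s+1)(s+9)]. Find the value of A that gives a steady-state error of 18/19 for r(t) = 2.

10

G(s) has no factors of s in the denominator, so the system is type 0.
K_p = lim_{s→0} G(s) = A / (1·9) = (1/9)·A.
e_ss = 2/(1 + K_p) = 18/19 ⇒ 1 + (1/9)·A = 19/9 ⇒ A = 10.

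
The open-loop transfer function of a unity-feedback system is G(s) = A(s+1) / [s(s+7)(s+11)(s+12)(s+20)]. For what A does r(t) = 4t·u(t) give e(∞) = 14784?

5

G(s) has one factor of s in the denominator, so the system is type 1.
K_v = lim_{s→0} s·G(s) = A·1 / (7·11·12·20) = (1/18480)·A.
e_ss = 4/K_v = 14784 ⇒ K_v = 1/3696 ⇒ A = (1/3696)/(1/18480) = 5.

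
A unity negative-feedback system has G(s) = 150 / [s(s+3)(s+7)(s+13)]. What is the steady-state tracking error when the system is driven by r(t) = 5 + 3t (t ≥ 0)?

G(s) has one factor of s in the denominator, so the system is type 1. Treating each term separately:
  • 5: tracked with zero error.
  • 3t: e_ss = 3/K_v with K_v=50/91 → 5.46.
Total e_ss = 5.46.

5.46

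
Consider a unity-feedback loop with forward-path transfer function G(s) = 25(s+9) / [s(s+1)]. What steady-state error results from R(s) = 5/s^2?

G(s) has one factor of s in the denominator, so the system is type 1.
K_v = lim_{s→0} s·G(s) = 25·9 / (1) = 225.
e_ss = 5/K_v = 5/225 = 1/45.

1/45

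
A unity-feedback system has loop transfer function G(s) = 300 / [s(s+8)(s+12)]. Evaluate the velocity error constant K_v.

System type = 1 (one pole at s=0).
K_v = lim_{s→0} s·G(s) = 300 / (8·12) = 3.125.

3.125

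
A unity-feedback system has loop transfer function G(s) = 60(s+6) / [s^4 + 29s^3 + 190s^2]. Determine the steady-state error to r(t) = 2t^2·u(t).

Factoring s^2 from the denominator leaves a polynomial with constant term 190, so the system is type 2.
K_a = lim_{s→0} s^2·G(s) = 60·6 / 190 = 36/19.
r(t) = 2t^2 gives R(s) = 4/s^3.
e_ss = 4/K_a = 4/(36/19) = 19/9.

19/9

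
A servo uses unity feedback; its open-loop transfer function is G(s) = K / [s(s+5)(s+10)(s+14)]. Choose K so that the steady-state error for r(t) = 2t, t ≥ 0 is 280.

The open loop has one pole at the origin → type 1 system.
K_v = lim_{s→0} s·G(s) = K / (5·10·14) = (1/700)·K.
e_ss = 2/K_v = 280 ⇒ K_v = 1/140 ⇒ K = (1/140)/(1/700) = 5.

5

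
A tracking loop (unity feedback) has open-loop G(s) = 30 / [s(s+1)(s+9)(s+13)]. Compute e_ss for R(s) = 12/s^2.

The open loop has one pole at the origin → type 1 system.
K_v = lim_{s→0} s·G(s) = 30 / (1·9·13) = 10/39.
e_ss = 12/K_v = 12/(10/39) = 46.8.

46.8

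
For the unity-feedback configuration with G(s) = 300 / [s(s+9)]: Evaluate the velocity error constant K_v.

G(s) has one factor of s in the denominator, so the system is type 1.
K_v = lim_{s→0} s·G(s) = 300 / (9) = 100/3.

100/3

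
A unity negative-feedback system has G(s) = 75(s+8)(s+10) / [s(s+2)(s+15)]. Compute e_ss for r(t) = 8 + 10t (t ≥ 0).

0.05

One free integrator in G(s): this is a type 1 system. Taking each input component in turn:
  • 8: tracked with zero error.
  • 10t: e_ss = 10/K_v with K_v=200 → 0.05.
Total e_ss = 0.05.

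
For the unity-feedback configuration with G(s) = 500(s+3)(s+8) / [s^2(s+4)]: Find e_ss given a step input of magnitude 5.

0

The open loop has two poles at the origin → type 2 system.
A type-2 system has K_p = ∞, so it tracks a step input with zero steady-state error.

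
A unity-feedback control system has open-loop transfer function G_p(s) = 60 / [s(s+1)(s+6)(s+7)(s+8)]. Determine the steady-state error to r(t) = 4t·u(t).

System type = 1 (one pole at s=0).
K_v = lim_{s→0} s·G_p(s) = 60 / (1·6·7·8) = 5/28.
e_ss = 4/K_v = 4/(5/28) = 22.4.

22.4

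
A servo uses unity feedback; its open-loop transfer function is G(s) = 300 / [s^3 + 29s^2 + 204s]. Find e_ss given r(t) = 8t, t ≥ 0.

5.44

The denominator has no term below 204s — 1 pole at s=0, type 1.
K_v = lim_{s→0} s·G(s) = 300 / 204 = 25/17.
e_ss = 8/K_v = 8/(25/17) = 5.44.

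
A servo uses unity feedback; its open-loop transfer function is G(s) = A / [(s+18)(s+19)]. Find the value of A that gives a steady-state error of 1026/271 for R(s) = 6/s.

200

The open loop has no poles at the origin → type 0 system.
K_p = lim_{s→0} G(s) = A / (18·19) = (1/342)·A.
e_ss = 6/(1 + K_p) = 1026/271 ⇒ 1 + (1/342)·A = 271/171 ⇒ A = 200.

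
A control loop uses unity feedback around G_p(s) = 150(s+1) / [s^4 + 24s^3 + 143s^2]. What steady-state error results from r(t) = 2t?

The denominator has no term below 143s^2 — 2 poles at s=0, type 2.
K_v = ∞ for a type-2 system; e_ss to a ramp is zero.

0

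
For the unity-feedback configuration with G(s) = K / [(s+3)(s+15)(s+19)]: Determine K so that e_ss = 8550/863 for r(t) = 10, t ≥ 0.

8

No free integrators in G(s): this is a type 0 system.
K_p = lim_{s→0} G(s) = K / (3·15·19) = (1/855)·K.
e_ss = 10/(1 + K_p) = 8550/863 ⇒ 1 + (1/855)·K = 863/855 ⇒ K = 8.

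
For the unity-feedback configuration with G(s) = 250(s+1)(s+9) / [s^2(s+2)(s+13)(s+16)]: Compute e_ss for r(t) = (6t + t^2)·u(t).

416/1125

The open loop has two poles at the origin → type 2 system. Treating each term separately:
  • 6t: tracked with zero error.
  • t^2: e_ss = 2/K_a with K_a=1125/208 → 416/1125.
Total e_ss = 416/1125.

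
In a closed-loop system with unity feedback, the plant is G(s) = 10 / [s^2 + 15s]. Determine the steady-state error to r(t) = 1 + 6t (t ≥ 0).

Lowest-order denominator term is 15s, so the open loop has 1 pole at the origin → type 1 system. By superposition:
  • 1: tracked with zero error.
  • 6t: e_ss = 6/K_v with K_v=2/3 → 9.
Total e_ss = 9.

9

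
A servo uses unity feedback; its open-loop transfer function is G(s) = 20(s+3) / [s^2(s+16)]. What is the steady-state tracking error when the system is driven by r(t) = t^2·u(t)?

Two free integrators in G(s): this is a type 2 system.
K_a = lim_{s→0} s^2·G(s) = 20·3 / (16) = 3.75.
r(t) = t^2 gives R(s) = 2/s^3.
e_ss = 2/K_a = 2/3.75 = 8/15.

8/15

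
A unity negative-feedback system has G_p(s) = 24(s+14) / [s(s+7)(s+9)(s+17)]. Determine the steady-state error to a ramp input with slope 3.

One free integrator in G_p(s): this is a type 1 system.
K_v = lim_{s→0} s·G_p(s) = 24·14 / (7·9·17) = 16/51.
e_ss = 3/K_v = 3/(16/51) = 9.5625.

9.5625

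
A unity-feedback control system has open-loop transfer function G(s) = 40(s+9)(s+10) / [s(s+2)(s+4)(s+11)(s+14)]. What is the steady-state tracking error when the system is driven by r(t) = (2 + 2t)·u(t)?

The open loop has one pole at the origin → type 1 system. Taking each input component in turn:
  • 2: tracked with zero error.
  • 2t: e_ss = 2/K_v with K_v=225/77 → 154/225.
Total e_ss = 154/225.

154/225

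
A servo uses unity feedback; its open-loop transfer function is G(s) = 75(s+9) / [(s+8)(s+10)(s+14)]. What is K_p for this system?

135/224

G(s) has no factors of s in the denominator, so the system is type 0.
K_p = lim_{s→0} G(s) = 75·9 / (8·10·14) = 135/224.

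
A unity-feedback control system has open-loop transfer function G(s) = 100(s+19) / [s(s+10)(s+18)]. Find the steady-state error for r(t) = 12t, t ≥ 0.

One free integrator in G(s): this is a type 1 system.
K_v = lim_{s→0} s·G(s) = 100·19 / (10·18) = 95/9.
e_ss = 12/K_v = 12/(95/9) = 108/95.

108/95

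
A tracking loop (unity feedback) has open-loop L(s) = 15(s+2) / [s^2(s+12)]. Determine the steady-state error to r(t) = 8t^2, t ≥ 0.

6.4

L(s) has two factors of s in the denominator, so the system is type 2.
K_a = lim_{s→0} s^2·L(s) = 15·2 / (12) = 2.5.
r(t) = 8t^2 gives R(s) = 16/s^3.
e_ss = 16/K_a = 16/2.5 = 6.4.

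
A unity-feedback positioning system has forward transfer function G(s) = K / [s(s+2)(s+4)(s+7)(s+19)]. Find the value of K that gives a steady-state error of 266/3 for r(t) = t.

12

One free integrator in G(s): this is a type 1 system.
K_v = lim_{s→0} s·G(s) = K / (2·4·7·19) = (1/1064)·K.
e_ss = 1/K_v = 266/3 ⇒ K_v = 3/266 ⇒ K = (3/266)/(1/1064) = 12.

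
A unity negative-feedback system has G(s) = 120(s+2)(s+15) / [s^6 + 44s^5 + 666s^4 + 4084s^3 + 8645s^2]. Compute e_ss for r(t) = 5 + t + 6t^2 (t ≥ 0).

Factoring s^2 from the denominator leaves a polynomial with constant term 8645, so the system is type 2. Taking each input component in turn:
  • 5: tracked with zero error.
  • t: tracked with zero error.
  • 6t^2: e_ss = 12/K_a with K_a=720/1729 → 1729/60.
Total e_ss = 1729/60.

1729/60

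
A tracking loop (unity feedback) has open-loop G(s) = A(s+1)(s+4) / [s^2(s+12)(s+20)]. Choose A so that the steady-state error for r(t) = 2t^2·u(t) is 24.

10

G(s) has two factors of s in the denominator, so the system is type 2.
K_a = lim_{s→0} s^2·G(s) = A·1·4 / (12·20) = (1/60)·A.
e_ss = 4/K_a = 24 ⇒ K_a = 1/6 ⇒ A = (1/6)/(1/60) = 10.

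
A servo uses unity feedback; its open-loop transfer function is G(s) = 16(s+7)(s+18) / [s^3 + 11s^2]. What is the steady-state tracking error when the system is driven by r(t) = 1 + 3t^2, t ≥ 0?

11/336

Factoring s^2 from the denominator leaves a polynomial with constant term 11, so the system is type 2. By superposition:
  • 1: tracked with zero error.
  • 3t^2: e_ss = 6/K_a with K_a=2016/11 → 11/336.
Total e_ss = 11/336.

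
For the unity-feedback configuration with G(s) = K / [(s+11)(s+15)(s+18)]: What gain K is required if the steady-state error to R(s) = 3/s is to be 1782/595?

G(s) has no factors of s in the denominator, so the system is type 0.
K_p = lim_{s→0} G(s) = K / (11·15·18) = (1/2970)·K.
e_ss = 3/(1 + K_p) = 1782/595 ⇒ 1 + (1/2970)·K = 595/594 ⇒ K = 5.

5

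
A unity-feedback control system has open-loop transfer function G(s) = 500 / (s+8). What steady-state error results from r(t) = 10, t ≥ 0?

G(s) has no factors of s in the denominator, so the system is type 0.
K_p = lim_{s→0} G(s) = 500 / (8) = 62.5.
e_ss = 10/(1 + K_p) = 10/63.5 = 20/127.

20/127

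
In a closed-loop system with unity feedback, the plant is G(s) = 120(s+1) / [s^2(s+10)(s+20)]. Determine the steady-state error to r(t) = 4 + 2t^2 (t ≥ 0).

20/3

System type = 2 (two poles at s=0). By superposition:
  • 4: tracked with zero error.
  • 2t^2: e_ss = 4/K_a with K_a=0.6 → 20/3.
Total e_ss = 20/3.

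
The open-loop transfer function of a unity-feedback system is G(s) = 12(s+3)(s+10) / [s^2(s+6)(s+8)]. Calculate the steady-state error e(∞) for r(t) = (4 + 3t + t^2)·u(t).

G(s) has two factors of s in the denominator, so the system is type 2. Taking each input component in turn:
  • 4: tracked with zero error.
  • 3t: tracked with zero error.
  • t^2: e_ss = 2/K_a with K_a=7.5 → 4/15.
Total e_ss = 4/15.

4/15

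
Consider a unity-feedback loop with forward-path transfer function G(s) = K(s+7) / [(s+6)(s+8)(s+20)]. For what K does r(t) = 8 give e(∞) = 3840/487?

2

System type = 0 (no poles at s=0).
K_p = lim_{s→0} G(s) = K·7 / (6·8·20) = (7/960)·K.
e_ss = 8/(1 + K_p) = 3840/487 ⇒ 1 + (7/960)·K = 487/480 ⇒ K = 2.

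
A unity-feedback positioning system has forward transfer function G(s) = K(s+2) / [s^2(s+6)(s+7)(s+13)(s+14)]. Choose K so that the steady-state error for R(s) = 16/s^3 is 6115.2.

10

Two free integrators in G(s): this is a type 2 system.
K_a = lim_{s→0} s^2·G(s) = K·2 / (6·7·13·14) = (1/3822)·K.
e_ss = 16/K_a = 6115.2 ⇒ K_a = 5/1911 ⇒ K = (5/1911)/(1/3822) = 10.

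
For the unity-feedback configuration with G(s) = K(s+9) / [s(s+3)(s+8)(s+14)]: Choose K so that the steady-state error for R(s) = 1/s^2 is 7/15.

One free integrator in G(s): this is a type 1 system.
K_v = lim_{s→0} s·G(s) = K·9 / (3·8·14) = (3/112)·K.
e_ss = 1/K_v = 7/15 ⇒ K_v = 15/7 ⇒ K = (15/7)/(3/112) = 80.

80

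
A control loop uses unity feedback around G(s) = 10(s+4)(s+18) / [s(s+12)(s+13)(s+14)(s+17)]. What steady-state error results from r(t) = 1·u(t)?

G(s) has one factor of s in the denominator, so the system is type 1.
K_p = ∞ for a type-1 system; e_ss to a step is zero.

0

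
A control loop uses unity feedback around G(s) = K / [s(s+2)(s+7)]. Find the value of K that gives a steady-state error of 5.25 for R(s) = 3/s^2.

System type = 1 (one pole at s=0).
K_v = lim_{s→0} s·G(s) = K / (2·7) = (1/14)·K.
e_ss = 3/K_v = 5.25 ⇒ K_v = 4/7 ⇒ K = (4/7)/(1/14) = 8.

8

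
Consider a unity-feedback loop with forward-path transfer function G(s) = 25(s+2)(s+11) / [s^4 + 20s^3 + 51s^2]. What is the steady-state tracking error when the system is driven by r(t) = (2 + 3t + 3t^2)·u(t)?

153/275

Lowest-order denominator term is 51s^2, so the open loop has 2 poles at the origin → type 2 system. By superposition:
  • 2: tracked with zero error.
  • 3t: tracked with zero error.
  • 3t^2: e_ss = 6/K_a with K_a=550/51 → 153/275.
Total e_ss = 153/275.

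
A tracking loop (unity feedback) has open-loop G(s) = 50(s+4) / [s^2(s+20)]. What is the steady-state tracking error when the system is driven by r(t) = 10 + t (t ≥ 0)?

Two free integrators in G(s): this is a type 2 system. By superposition:
  • 10: tracked with zero error.
  • t: tracked with zero error.
Total e_ss = 0.

0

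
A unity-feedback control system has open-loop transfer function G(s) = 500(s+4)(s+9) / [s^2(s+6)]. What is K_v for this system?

K_v = lim_{s→0} s·G(s); with 2 poles at the origin the limit diverges, so K_v = ∞.

infinity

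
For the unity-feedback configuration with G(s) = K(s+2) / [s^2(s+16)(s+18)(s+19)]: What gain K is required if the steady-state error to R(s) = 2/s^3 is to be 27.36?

200

The open loop has two poles at the origin → type 2 system.
K_a = lim_{s→0} s^2·G(s) = K·2 / (16·18·19) = (1/2736)·K.
e_ss = 2/K_a = 27.36 ⇒ K_a = 25/342 ⇒ K = (25/342)/(1/2736) = 200.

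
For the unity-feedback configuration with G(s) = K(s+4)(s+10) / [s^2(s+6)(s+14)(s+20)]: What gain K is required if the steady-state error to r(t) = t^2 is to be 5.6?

System type = 2 (two poles at s=0).
K_a = lim_{s→0} s^2·G(s) = K·4·10 / (6·14·20) = (1/42)·K.
e_ss = 2/K_a = 5.6 ⇒ K_a = 5/14 ⇒ K = (5/14)/(1/42) = 15.

15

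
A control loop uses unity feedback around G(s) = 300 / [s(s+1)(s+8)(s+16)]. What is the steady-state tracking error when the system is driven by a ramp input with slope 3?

System type = 1 (one pole at s=0).
K_v = lim_{s→0} s·G(s) = 300 / (1·8·16) = 75/32.
e_ss = 3/K_v = 3/(75/32) = 1.28.

1.28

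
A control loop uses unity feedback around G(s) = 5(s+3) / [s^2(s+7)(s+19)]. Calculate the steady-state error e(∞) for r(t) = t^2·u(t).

System type = 2 (two poles at s=0).
K_a = lim_{s→0} s^2·G(s) = 5·3 / (7·19) = 15/133.
r(t) = t^2 gives R(s) = 2/s^3.
e_ss = 2/K_a = 2/(15/133) = 266/15.

266/15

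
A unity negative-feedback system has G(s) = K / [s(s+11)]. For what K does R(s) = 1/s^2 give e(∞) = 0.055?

System type = 1 (one pole at s=0).
K_v = lim_{s→0} s·G(s) = K / (11) = (1/11)·K.
e_ss = 1/K_v = 0.055 ⇒ K_v = 200/11 ⇒ K = (200/11)/(1/11) = 200.

200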